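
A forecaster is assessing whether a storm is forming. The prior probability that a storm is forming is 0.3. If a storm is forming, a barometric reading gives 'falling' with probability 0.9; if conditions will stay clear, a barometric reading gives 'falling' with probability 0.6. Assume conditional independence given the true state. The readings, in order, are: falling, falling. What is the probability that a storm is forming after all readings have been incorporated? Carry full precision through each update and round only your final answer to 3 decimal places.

0.491

After 'falling': P(storm) = 0.9·0.3000 / (0.9·0.3000 + 0.6·0.7000) ≈ 0.3913
After 'falling': P(storm) = 0.9·0.3913 / (0.9·0.3913 + 0.6·0.6087) ≈ 0.4909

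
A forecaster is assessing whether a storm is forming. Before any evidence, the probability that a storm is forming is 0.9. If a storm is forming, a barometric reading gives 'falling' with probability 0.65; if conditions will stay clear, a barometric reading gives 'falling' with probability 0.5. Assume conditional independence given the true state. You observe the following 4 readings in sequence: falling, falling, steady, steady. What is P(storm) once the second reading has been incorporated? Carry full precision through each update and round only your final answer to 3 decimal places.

0.938

Apply Bayes' rule sequentially, carrying P(storm) forward.
After 'falling': P(storm) = 0.65·0.9000 / (0.65·0.9000 + 0.5·0.1000) ≈ 0.9213
After 'falling': P(storm) = 0.65·0.9213 / (0.65·0.9213 + 0.5·0.0787) ≈ 0.9383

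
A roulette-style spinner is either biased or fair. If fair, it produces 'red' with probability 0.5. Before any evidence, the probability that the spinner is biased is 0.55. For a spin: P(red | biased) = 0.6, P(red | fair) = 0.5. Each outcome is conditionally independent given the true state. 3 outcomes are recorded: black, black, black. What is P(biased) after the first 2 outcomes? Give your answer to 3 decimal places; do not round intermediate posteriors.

0.439

After 'black': P(biased) = 0.4·0.5500 / (0.4·0.5500 + 0.5·0.4500) ≈ 0.4944
After 'black': P(biased) = 0.4·0.4944 / (0.4·0.4944 + 0.5·0.5056) ≈ 0.4389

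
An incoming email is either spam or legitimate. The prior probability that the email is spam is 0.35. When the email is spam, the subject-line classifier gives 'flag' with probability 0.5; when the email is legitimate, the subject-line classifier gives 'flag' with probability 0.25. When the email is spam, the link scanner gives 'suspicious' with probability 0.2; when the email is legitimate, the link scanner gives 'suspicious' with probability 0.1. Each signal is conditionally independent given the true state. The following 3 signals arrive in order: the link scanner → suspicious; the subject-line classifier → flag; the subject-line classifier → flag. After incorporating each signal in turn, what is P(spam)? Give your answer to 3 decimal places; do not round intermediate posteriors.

Each posterior becomes the prior for the next update.
After the link scanner='suspicious': P(spam) = 0.2·0.3500 / (0.2·0.3500 + 0.1·0.6500) ≈ 0.5185
After the subject-line classifier='flag': P(spam) = 0.5·0.5185 / (0.5·0.5185 + 0.25·0.4815) ≈ 0.6829
After the subject-line classifier='flag': P(spam) = 0.5·0.6829 / (0.5·0.6829 + 0.25·0.3171) ≈ 0.8116

0.812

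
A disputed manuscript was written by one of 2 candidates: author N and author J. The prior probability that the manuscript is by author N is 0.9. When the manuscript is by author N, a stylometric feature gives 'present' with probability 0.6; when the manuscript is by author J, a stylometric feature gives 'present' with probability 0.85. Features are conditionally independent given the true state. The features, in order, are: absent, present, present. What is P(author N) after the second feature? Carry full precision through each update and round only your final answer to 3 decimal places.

0.944

After 'absent': P(author N) = 0.4·0.9000 / (0.4·0.9000 + 0.15·0.1000) ≈ 0.9600
After 'present': P(author N) = 0.6·0.9600 / (0.6·0.9600 + 0.85·0.0400) ≈ 0.9443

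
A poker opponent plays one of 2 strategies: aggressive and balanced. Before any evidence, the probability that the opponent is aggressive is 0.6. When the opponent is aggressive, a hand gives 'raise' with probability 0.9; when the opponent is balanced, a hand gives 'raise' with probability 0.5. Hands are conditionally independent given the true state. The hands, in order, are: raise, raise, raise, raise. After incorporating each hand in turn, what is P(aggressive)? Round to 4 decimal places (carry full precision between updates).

0.9403

Apply Bayes' rule sequentially, carrying P(aggressive) forward.
After 'raise': P(aggressive) = 0.9·0.6000 / (0.9·0.6000 + 0.5·0.4000) ≈ 0.7297
After 'raise': P(aggressive) = 0.9·0.7297 / (0.9·0.7297 + 0.5·0.2703) ≈ 0.8294
After 'raise': P(aggressive) = 0.9·0.8294 / (0.9·0.8294 + 0.5·0.1706) ≈ 0.8974
After 'raise': P(aggressive) = 0.9·0.8974 / (0.9·0.8974 + 0.5·0.1026) ≈ 0.9403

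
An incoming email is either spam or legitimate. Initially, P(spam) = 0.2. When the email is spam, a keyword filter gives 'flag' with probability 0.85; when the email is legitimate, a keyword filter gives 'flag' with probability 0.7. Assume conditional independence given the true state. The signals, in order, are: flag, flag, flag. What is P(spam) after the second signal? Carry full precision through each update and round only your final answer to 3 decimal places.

After 'flag': P(spam) = 0.85·0.2000 / (0.85·0.2000 + 0.7·0.8000) ≈ 0.2329
After 'flag': P(spam) = 0.85·0.2329 / (0.85·0.2329 + 0.7·0.7671) ≈ 0.2693

0.269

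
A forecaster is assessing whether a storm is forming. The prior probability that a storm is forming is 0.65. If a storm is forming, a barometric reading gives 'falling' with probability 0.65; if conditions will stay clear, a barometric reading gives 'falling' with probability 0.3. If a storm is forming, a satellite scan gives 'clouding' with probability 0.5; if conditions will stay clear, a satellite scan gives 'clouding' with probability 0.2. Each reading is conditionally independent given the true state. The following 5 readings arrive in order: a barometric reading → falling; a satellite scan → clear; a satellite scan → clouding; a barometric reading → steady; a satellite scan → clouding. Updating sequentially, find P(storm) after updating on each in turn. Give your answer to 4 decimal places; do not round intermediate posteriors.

Each posterior becomes the prior for the next update.
After a barometric reading='falling': P(storm) = 0.65·0.6500 / (0.65·0.6500 + 0.3·0.3500) ≈ 0.8009
After a satellite scan='clear': P(storm) = 0.5·0.8009 / (0.5·0.8009 + 0.8·0.1991) ≈ 0.7155
After a satellite scan='clouding': P(storm) = 0.5·0.7155 / (0.5·0.7155 + 0.2·0.2845) ≈ 0.8628
After a barometric reading='steady': P(storm) = 0.35·0.8628 / (0.35·0.8628 + 0.7·0.1372) ≈ 0.7587
After a satellite scan='clouding': P(storm) = 0.5·0.7587 / (0.5·0.7587 + 0.2·0.2413) ≈ 0.8871

0.8871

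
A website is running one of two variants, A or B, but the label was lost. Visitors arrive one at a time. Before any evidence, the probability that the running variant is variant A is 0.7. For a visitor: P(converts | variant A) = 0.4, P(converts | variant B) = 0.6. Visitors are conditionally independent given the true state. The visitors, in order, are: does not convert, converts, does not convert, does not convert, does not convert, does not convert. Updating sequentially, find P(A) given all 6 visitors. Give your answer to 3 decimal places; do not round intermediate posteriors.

0.922

After 'does not convert': P(A) = 0.6·0.7000 / (0.6·0.7000 + 0.4·0.3000) ≈ 0.7778
After 'converts': P(A) = 0.4·0.7778 / (0.4·0.7778 + 0.6·0.2222) ≈ 0.7000
After 'does not convert': P(A) = 0.6·0.7000 / (0.6·0.7000 + 0.4·0.3000) ≈ 0.7778
After 'does not convert': P(A) = 0.6·0.7778 / (0.6·0.7778 + 0.4·0.2222) ≈ 0.8400
After 'does not convert': P(A) = 0.6·0.8400 / (0.6·0.8400 + 0.4·0.1600) ≈ 0.8873
After 'does not convert': P(A) = 0.6·0.8873 / (0.6·0.8873 + 0.4·0.1127) ≈ 0.9220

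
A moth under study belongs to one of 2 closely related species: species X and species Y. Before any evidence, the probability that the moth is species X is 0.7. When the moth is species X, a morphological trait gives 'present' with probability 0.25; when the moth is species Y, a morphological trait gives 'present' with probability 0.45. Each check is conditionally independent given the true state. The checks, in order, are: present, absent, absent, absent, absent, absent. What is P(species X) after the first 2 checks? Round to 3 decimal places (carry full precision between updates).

After 'present': P(species X) = 0.25·0.7000 / (0.25·0.7000 + 0.45·0.3000) ≈ 0.5645
After 'absent': P(species X) = 0.75·0.5645 / (0.75·0.5645 + 0.55·0.4355) ≈ 0.6387

0.639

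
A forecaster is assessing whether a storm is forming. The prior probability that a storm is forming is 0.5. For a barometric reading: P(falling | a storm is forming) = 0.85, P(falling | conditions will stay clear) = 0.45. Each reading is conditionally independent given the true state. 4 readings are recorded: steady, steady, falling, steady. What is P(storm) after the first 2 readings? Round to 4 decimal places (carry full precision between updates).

0.0692

After 'steady': P(storm) = 0.15·0.5000 / (0.15·0.5000 + 0.55·0.5000) ≈ 0.2143
After 'steady': P(storm) = 0.15·0.2143 / (0.15·0.2143 + 0.55·0.7857) ≈ 0.0692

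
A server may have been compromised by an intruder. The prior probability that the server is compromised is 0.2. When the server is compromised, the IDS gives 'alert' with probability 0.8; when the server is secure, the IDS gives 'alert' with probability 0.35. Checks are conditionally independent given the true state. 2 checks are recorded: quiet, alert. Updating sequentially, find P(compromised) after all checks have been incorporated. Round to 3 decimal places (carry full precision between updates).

0.150

After 'quiet': P(compromised) = 0.2·0.2000 / (0.2·0.2000 + 0.65·0.8000) ≈ 0.0714
After 'alert': P(compromised) = 0.8·0.0714 / (0.8·0.0714 + 0.35·0.9286) ≈ 0.1495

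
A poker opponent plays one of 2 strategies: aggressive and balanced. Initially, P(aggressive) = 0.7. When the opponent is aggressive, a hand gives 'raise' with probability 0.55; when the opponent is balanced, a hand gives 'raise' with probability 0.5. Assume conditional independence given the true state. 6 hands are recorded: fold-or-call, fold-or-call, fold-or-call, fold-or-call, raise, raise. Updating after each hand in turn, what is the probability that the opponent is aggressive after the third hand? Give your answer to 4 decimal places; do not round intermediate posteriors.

After 'fold-or-call': P(aggressive) = 0.45·0.7000 / (0.45·0.7000 + 0.5·0.3000) ≈ 0.6774
After 'fold-or-call': P(aggressive) = 0.45·0.6774 / (0.45·0.6774 + 0.5·0.3226) ≈ 0.6540
After 'fold-or-call': P(aggressive) = 0.45·0.6540 / (0.45·0.6540 + 0.5·0.3460) ≈ 0.6298

0.6298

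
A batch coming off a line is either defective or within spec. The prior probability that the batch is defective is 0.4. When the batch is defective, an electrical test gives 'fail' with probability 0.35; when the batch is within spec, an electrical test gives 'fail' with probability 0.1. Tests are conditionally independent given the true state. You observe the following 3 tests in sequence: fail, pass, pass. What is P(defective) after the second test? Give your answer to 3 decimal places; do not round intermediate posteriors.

After 'fail': P(defective) = 0.35·0.4000 / (0.35·0.4000 + 0.1·0.6000) ≈ 0.7000
After 'pass': P(defective) = 0.65·0.7000 / (0.65·0.7000 + 0.9·0.3000) ≈ 0.6276

0.628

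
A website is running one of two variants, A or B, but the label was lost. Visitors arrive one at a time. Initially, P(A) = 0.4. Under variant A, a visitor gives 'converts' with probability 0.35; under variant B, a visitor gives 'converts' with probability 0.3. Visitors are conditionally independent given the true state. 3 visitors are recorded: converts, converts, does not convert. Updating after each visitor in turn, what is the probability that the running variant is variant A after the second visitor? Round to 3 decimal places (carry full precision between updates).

Each posterior becomes the prior for the next update.
After 'converts': P(A) = 0.35·0.4000 / (0.35·0.4000 + 0.3·0.6000) ≈ 0.4375
After 'converts': P(A) = 0.35·0.4375 / (0.35·0.4375 + 0.3·0.5625) ≈ 0.4757

0.476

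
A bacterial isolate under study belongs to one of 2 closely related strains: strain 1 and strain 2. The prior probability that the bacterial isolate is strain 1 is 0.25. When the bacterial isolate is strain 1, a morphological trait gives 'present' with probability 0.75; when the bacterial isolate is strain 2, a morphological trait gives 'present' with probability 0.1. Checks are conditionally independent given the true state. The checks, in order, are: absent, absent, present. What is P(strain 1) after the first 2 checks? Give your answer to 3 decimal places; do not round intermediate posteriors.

Each posterior becomes the prior for the next update.
After 'absent': P(strain 1) = 0.25·0.2500 / (0.25·0.2500 + 0.9·0.7500) ≈ 0.0847
After 'absent': P(strain 1) = 0.25·0.0847 / (0.25·0.0847 + 0.9·0.9153) ≈ 0.0251

0.025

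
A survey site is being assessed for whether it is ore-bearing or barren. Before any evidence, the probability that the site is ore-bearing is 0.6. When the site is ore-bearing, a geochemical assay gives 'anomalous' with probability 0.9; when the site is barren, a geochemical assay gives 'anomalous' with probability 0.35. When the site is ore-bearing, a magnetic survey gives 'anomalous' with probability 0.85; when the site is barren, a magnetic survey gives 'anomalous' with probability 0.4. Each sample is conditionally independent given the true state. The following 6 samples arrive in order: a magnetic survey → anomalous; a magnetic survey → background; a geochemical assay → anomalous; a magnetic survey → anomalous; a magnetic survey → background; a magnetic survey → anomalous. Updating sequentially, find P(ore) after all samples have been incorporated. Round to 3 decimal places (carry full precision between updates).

Each posterior becomes the prior for the next update.
After a magnetic survey='anomalous': P(ore) = 0.85·0.6000 / (0.85·0.6000 + 0.4·0.4000) ≈ 0.7612
After a magnetic survey='background': P(ore) = 0.15·0.7612 / (0.15·0.7612 + 0.6·0.2388) ≈ 0.4435
After a geochemical assay='anomalous': P(ore) = 0.9·0.4435 / (0.9·0.4435 + 0.35·0.5565) ≈ 0.6720
After a magnetic survey='anomalous': P(ore) = 0.85·0.6720 / (0.85·0.6720 + 0.4·0.3280) ≈ 0.8132
After a magnetic survey='background': P(ore) = 0.15·0.8132 / (0.15·0.8132 + 0.6·0.1868) ≈ 0.5212
After a magnetic survey='anomalous': P(ore) = 0.85·0.5212 / (0.85·0.5212 + 0.4·0.4788) ≈ 0.6982

0.698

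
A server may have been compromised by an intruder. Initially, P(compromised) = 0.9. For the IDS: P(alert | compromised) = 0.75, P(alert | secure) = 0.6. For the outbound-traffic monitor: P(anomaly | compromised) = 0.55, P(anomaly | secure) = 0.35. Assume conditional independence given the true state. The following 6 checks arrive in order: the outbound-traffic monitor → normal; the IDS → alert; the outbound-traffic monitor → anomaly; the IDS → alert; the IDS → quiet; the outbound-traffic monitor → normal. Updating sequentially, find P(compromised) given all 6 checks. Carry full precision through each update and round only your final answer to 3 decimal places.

After the outbound-traffic monitor='normal': P(compromised) = 0.45·0.9000 / (0.45·0.9000 + 0.65·0.1000) ≈ 0.8617
After the IDS='alert': P(compromised) = 0.75·0.8617 / (0.75·0.8617 + 0.6·0.1383) ≈ 0.8862
After the outbound-traffic monitor='anomaly': P(compromised) = 0.55·0.8862 / (0.55·0.8862 + 0.35·0.1138) ≈ 0.9245
After the IDS='alert': P(compromised) = 0.75·0.9245 / (0.75·0.9245 + 0.6·0.0755) ≈ 0.9386
After the IDS='quiet': P(compromised) = 0.25·0.9386 / (0.25·0.9386 + 0.4·0.0614) ≈ 0.9053
After the outbound-traffic monitor='normal': P(compromised) = 0.45·0.9053 / (0.45·0.9053 + 0.65·0.0947) ≈ 0.8688

0.869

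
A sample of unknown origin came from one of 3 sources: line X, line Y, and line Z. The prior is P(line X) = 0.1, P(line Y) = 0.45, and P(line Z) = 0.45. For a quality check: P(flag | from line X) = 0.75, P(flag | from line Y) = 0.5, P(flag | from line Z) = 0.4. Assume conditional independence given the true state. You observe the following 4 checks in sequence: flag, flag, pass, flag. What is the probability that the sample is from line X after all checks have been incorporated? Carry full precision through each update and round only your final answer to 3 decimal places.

After 'flag': normaliser = 0.75·0.1000 + 0.5·0.4500 + 0.4·0.4500; P(line X) ≈ 0.1562, P(line Y) ≈ 0.4688, P(line Z) ≈ 0.3750
After 'flag': normaliser = 0.75·0.1562 + 0.5·0.4688 + 0.4·0.3750; P(line X) ≈ 0.2336, P(line Y) ≈ 0.4673, P(line Z) ≈ 0.2991
After 'pass': normaliser = 0.25·0.2336 + 0.5·0.4673 + 0.6·0.2991; P(line X) ≈ 0.1239, P(line Y) ≈ 0.4955, P(line Z) ≈ 0.3806
After 'flag': normaliser = 0.75·0.1239 + 0.5·0.4955 + 0.4·0.3806; P(line X) ≈ 0.1885, P(line Y) ≈ 0.5027, P(line Z) ≈ 0.3088

0.188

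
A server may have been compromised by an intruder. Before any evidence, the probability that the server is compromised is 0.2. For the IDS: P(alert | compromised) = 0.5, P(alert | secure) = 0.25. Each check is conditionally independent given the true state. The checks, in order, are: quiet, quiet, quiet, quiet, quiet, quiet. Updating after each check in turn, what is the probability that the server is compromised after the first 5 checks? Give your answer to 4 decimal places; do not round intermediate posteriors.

0.0319

After 'quiet': P(compromised) = 0.5·0.2000 / (0.5·0.2000 + 0.75·0.8000) ≈ 0.1429
After 'quiet': P(compromised) = 0.5·0.1429 / (0.5·0.1429 + 0.75·0.8571) ≈ 0.1000
After 'quiet': P(compromised) = 0.5·0.1000 / (0.5·0.1000 + 0.75·0.9000) ≈ 0.0690
After 'quiet': P(compromised) = 0.5·0.0690 / (0.5·0.0690 + 0.75·0.9310) ≈ 0.0471
After 'quiet': P(compromised) = 0.5·0.0471 / (0.5·0.0471 + 0.75·0.9529) ≈ 0.0319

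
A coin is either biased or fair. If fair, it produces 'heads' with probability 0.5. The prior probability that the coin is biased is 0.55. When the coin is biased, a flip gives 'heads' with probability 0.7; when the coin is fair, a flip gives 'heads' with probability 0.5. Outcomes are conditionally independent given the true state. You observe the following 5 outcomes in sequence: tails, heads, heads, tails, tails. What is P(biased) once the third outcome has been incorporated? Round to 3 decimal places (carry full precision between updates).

0.590

After 'tails': P(biased) = 0.3·0.5500 / (0.3·0.5500 + 0.5·0.4500) ≈ 0.4231
After 'heads': P(biased) = 0.7·0.4231 / (0.7·0.4231 + 0.5·0.5769) ≈ 0.5066
After 'heads': P(biased) = 0.7·0.5066 / (0.7·0.5066 + 0.5·0.4934) ≈ 0.5897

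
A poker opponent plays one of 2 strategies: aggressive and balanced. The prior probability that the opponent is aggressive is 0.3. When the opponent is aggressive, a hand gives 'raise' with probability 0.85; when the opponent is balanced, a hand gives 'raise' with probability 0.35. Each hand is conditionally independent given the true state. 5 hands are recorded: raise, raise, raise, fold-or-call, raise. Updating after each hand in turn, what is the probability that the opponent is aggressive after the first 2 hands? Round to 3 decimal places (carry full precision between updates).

0.717

After 'raise': P(aggressive) = 0.85·0.3000 / (0.85·0.3000 + 0.35·0.7000) ≈ 0.5100
After 'raise': P(aggressive) = 0.85·0.5100 / (0.85·0.5100 + 0.35·0.4900) ≈ 0.7165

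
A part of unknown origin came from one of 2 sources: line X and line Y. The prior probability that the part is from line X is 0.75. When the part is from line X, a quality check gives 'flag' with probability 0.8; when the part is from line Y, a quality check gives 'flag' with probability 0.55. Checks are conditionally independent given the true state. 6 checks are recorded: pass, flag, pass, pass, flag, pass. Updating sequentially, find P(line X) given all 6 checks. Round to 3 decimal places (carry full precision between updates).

After 'pass': P(line X) = 0.2·0.7500 / (0.2·0.7500 + 0.45·0.2500) ≈ 0.5714
After 'flag': P(line X) = 0.8·0.5714 / (0.8·0.5714 + 0.55·0.4286) ≈ 0.6598
After 'pass': P(line X) = 0.2·0.6598 / (0.2·0.6598 + 0.45·0.3402) ≈ 0.4629
After 'pass': P(line X) = 0.2·0.4629 / (0.2·0.4629 + 0.45·0.5371) ≈ 0.2770
After 'flag': P(line X) = 0.8·0.2770 / (0.8·0.2770 + 0.55·0.7230) ≈ 0.3578
After 'pass': P(line X) = 0.2·0.3578 / (0.2·0.3578 + 0.45·0.6422) ≈ 0.1985

0.198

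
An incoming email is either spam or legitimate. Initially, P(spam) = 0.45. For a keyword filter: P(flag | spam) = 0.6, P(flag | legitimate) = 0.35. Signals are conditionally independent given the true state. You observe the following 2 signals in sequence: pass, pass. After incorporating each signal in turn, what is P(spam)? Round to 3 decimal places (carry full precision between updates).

0.237

After 'pass': P(spam) = 0.4·0.4500 / (0.4·0.4500 + 0.65·0.5500) ≈ 0.3349
After 'pass': P(spam) = 0.4·0.3349 / (0.4·0.3349 + 0.65·0.6651) ≈ 0.2366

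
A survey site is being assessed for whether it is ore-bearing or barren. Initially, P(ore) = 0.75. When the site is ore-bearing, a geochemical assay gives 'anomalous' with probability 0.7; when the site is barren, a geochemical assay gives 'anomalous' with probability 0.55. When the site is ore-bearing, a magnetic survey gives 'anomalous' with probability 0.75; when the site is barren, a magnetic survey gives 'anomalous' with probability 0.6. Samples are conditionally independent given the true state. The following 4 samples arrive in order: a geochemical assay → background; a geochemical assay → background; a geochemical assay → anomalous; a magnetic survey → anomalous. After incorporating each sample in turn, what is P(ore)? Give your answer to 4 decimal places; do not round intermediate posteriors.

0.6796

After a geochemical assay='background': P(ore) = 0.3·0.7500 / (0.3·0.7500 + 0.45·0.2500) ≈ 0.6667
After a geochemical assay='background': P(ore) = 0.3·0.6667 / (0.3·0.6667 + 0.45·0.3333) ≈ 0.5714
After a geochemical assay='anomalous': P(ore) = 0.7·0.5714 / (0.7·0.5714 + 0.55·0.4286) ≈ 0.6292
After a magnetic survey='anomalous': P(ore) = 0.75·0.6292 / (0.75·0.6292 + 0.6·0.3708) ≈ 0.6796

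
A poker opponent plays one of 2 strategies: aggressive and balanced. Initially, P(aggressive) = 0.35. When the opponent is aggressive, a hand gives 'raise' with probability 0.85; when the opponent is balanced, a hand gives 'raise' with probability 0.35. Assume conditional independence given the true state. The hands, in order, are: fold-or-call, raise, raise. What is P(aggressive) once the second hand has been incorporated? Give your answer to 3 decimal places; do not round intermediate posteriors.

Apply Bayes' rule sequentially, carrying P(aggressive) forward.
After 'fold-or-call': P(aggressive) = 0.15·0.3500 / (0.15·0.3500 + 0.65·0.6500) ≈ 0.1105
After 'raise': P(aggressive) = 0.85·0.1105 / (0.85·0.1105 + 0.35·0.8895) ≈ 0.2318

0.232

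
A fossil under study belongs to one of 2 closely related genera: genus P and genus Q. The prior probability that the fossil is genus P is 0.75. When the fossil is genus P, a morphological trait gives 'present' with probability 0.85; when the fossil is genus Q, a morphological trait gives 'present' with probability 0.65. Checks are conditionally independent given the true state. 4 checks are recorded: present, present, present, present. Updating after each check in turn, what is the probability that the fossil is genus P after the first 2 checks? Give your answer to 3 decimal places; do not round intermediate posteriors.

After 'present': P(genus P) = 0.85·0.7500 / (0.85·0.7500 + 0.65·0.2500) ≈ 0.7969
After 'present': P(genus P) = 0.85·0.7969 / (0.85·0.7969 + 0.65·0.2031) ≈ 0.8369

0.837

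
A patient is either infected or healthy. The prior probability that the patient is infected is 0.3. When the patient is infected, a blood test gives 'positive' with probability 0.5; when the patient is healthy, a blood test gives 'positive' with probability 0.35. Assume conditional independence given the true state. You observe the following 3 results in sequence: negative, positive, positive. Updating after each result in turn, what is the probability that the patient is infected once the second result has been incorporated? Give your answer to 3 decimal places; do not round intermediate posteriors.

0.320

Apply Bayes' rule sequentially, carrying P(infected) forward.
After 'negative': P(infected) = 0.5·0.3000 / (0.5·0.3000 + 0.65·0.7000) ≈ 0.2479
After 'positive': P(infected) = 0.5·0.2479 / (0.5·0.2479 + 0.35·0.7521) ≈ 0.3202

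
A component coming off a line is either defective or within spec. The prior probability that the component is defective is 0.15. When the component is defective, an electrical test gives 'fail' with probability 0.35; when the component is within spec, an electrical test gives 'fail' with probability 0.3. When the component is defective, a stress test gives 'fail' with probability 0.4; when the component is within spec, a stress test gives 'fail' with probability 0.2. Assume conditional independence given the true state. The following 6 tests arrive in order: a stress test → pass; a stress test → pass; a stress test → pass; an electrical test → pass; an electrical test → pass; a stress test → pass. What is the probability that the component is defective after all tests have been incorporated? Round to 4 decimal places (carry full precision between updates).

0.0459

After a stress test='pass': P(defective) = 0.6·0.1500 / (0.6·0.1500 + 0.8·0.8500) ≈ 0.1169
After a stress test='pass': P(defective) = 0.6·0.1169 / (0.6·0.1169 + 0.8·0.8831) ≈ 0.0903
After a stress test='pass': P(defective) = 0.6·0.0903 / (0.6·0.0903 + 0.8·0.9097) ≈ 0.0693
After an electrical test='pass': P(defective) = 0.65·0.0693 / (0.65·0.0693 + 0.7·0.9307) ≈ 0.0647
After an electrical test='pass': P(defective) = 0.65·0.0647 / (0.65·0.0647 + 0.7·0.9353) ≈ 0.0603
After a stress test='pass': P(defective) = 0.6·0.0603 / (0.6·0.0603 + 0.8·0.9397) ≈ 0.0459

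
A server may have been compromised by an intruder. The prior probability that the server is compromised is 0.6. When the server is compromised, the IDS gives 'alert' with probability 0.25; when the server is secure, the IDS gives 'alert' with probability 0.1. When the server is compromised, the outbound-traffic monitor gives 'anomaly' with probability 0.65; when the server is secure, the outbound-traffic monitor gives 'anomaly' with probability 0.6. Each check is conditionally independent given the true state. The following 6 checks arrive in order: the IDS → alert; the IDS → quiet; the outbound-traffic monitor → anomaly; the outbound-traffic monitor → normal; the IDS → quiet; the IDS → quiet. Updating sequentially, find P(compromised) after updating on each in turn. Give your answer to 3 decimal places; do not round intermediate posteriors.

After the IDS='alert': P(compromised) = 0.25·0.6000 / (0.25·0.6000 + 0.1·0.4000) ≈ 0.7895
After the IDS='quiet': P(compromised) = 0.75·0.7895 / (0.75·0.7895 + 0.9·0.2105) ≈ 0.7576
After the outbound-traffic monitor='anomaly': P(compromised) = 0.65·0.7576 / (0.65·0.7576 + 0.6·0.2424) ≈ 0.7720
After the outbound-traffic monitor='normal': P(compromised) = 0.35·0.7720 / (0.35·0.7720 + 0.4·0.2280) ≈ 0.7476
After the IDS='quiet': P(compromised) = 0.75·0.7476 / (0.75·0.7476 + 0.9·0.2524) ≈ 0.7117
After the IDS='quiet': P(compromised) = 0.75·0.7117 / (0.75·0.7117 + 0.9·0.2883) ≈ 0.6729

0.673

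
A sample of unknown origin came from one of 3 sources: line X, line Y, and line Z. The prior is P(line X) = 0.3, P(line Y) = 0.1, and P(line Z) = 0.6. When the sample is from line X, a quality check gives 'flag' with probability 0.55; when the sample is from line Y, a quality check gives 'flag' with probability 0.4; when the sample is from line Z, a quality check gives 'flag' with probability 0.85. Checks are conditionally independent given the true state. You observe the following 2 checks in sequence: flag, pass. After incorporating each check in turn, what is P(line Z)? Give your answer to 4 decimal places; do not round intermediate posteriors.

0.4378

After 'flag': normaliser = 0.55·0.3000 + 0.4·0.1000 + 0.85·0.6000; P(line X) ≈ 0.2308, P(line Y) ≈ 0.0559, P(line Z) ≈ 0.7133
After 'pass': normaliser = 0.45·0.2308 + 0.6·0.0559 + 0.15·0.7133; P(line X) ≈ 0.4249, P(line Y) ≈ 0.1373, P(line Z) ≈ 0.4378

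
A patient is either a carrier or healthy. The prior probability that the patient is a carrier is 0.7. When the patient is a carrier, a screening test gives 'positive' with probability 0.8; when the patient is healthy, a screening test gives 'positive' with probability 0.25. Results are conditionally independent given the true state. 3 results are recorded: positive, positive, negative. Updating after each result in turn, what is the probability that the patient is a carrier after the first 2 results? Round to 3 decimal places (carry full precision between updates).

0.960

After 'positive': P(carrier) = 0.8·0.7000 / (0.8·0.7000 + 0.25·0.3000) ≈ 0.8819
After 'positive': P(carrier) = 0.8·0.8819 / (0.8·0.8819 + 0.25·0.1181) ≈ 0.9598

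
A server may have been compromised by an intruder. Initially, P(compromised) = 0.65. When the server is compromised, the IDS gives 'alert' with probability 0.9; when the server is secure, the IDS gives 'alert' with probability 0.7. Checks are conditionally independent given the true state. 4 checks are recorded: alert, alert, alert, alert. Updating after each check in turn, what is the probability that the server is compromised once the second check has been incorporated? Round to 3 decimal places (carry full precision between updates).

After 'alert': P(compromised) = 0.9·0.6500 / (0.9·0.6500 + 0.7·0.3500) ≈ 0.7048
After 'alert': P(compromised) = 0.9·0.7048 / (0.9·0.7048 + 0.7·0.2952) ≈ 0.7543

0.754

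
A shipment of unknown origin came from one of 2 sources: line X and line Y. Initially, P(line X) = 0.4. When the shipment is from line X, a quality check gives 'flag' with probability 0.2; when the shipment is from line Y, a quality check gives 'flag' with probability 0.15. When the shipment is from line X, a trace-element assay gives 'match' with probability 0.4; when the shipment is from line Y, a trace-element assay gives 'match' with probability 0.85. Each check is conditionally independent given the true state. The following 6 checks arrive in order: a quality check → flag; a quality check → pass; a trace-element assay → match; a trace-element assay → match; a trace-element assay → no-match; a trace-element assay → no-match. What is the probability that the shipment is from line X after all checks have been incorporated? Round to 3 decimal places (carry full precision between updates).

0.748

After a quality check='flag': P(line X) = 0.2·0.4000 / (0.2·0.4000 + 0.15·0.6000) ≈ 0.4706
After a quality check='pass': P(line X) = 0.8·0.4706 / (0.8·0.4706 + 0.85·0.5294) ≈ 0.4555
After a trace-element assay='match': P(line X) = 0.4·0.4555 / (0.4·0.4555 + 0.85·0.5445) ≈ 0.2825
After a trace-element assay='match': P(line X) = 0.4·0.2825 / (0.4·0.2825 + 0.85·0.7175) ≈ 0.1563
After a trace-element assay='no-match': P(line X) = 0.6·0.1563 / (0.6·0.1563 + 0.15·0.8437) ≈ 0.4256
After a trace-element assay='no-match': P(line X) = 0.6·0.4256 / (0.6·0.4256 + 0.15·0.5744) ≈ 0.7477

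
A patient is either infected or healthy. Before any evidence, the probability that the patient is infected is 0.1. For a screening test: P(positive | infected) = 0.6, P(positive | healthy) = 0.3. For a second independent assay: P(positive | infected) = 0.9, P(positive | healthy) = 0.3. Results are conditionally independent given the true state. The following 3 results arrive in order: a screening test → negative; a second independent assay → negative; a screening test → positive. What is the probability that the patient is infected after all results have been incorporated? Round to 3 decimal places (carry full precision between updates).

0.018

After a screening test='negative': P(infected) = 0.4·0.1000 / (0.4·0.1000 + 0.7·0.9000) ≈ 0.0597
After a second independent assay='negative': P(infected) = 0.1·0.0597 / (0.1·0.0597 + 0.7·0.9403) ≈ 0.0090
After a screening test='positive': P(infected) = 0.6·0.0090 / (0.6·0.0090 + 0.3·0.9910) ≈ 0.0178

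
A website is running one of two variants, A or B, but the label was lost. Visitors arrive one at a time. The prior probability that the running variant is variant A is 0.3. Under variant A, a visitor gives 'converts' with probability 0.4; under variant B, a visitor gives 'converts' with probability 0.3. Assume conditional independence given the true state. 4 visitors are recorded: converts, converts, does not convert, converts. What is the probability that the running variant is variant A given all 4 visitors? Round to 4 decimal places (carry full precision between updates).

0.4655

After 'converts': P(A) = 0.4·0.3000 / (0.4·0.3000 + 0.3·0.7000) ≈ 0.3636
After 'converts': P(A) = 0.4·0.3636 / (0.4·0.3636 + 0.3·0.6364) ≈ 0.4324
After 'does not convert': P(A) = 0.6·0.4324 / (0.6·0.4324 + 0.7·0.5676) ≈ 0.3951
After 'converts': P(A) = 0.4·0.3951 / (0.4·0.3951 + 0.3·0.6049) ≈ 0.4655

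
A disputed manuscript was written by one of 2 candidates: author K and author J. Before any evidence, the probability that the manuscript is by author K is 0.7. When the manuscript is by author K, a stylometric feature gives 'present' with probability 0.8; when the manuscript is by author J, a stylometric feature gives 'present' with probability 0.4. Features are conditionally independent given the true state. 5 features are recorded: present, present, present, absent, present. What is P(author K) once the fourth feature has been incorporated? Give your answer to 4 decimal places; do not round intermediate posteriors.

Each posterior becomes the prior for the next update.
After 'present': P(author K) = 0.8·0.7000 / (0.8·0.7000 + 0.4·0.3000) ≈ 0.8235
After 'present': P(author K) = 0.8·0.8235 / (0.8·0.8235 + 0.4·0.1765) ≈ 0.9032
After 'present': P(author K) = 0.8·0.9032 / (0.8·0.9032 + 0.4·0.0968) ≈ 0.9492
After 'absent': P(author K) = 0.2·0.9492 / (0.2·0.9492 + 0.6·0.0508) ≈ 0.8615

0.8615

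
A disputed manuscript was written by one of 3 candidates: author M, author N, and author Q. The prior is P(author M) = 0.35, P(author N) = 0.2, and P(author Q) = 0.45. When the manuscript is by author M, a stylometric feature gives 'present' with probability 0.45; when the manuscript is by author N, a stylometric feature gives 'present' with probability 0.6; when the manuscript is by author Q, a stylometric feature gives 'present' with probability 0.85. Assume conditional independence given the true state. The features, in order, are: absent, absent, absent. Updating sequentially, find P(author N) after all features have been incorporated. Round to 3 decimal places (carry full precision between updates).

0.176

After 'absent': normaliser = 0.55·0.3500 + 0.4·0.2000 + 0.15·0.4500; P(author M) ≈ 0.5662, P(author N) ≈ 0.2353, P(author Q) ≈ 0.1985
After 'absent': normaliser = 0.55·0.5662 + 0.4·0.2353 + 0.15·0.1985; P(author M) ≈ 0.7154, P(author N) ≈ 0.2162, P(author Q) ≈ 0.0684
After 'absent': normaliser = 0.55·0.7154 + 0.4·0.2162 + 0.15·0.0684; P(author M) ≈ 0.8026, P(author N) ≈ 0.1764, P(author Q) ≈ 0.0209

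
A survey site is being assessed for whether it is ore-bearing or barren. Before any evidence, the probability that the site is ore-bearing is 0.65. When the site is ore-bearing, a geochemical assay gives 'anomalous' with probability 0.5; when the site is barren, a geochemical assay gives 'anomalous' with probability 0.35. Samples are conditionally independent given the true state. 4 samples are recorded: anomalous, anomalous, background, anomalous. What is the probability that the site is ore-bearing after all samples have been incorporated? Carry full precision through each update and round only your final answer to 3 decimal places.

0.806

After 'anomalous': P(ore) = 0.5·0.6500 / (0.5·0.6500 + 0.35·0.3500) ≈ 0.7263
After 'anomalous': P(ore) = 0.5·0.7263 / (0.5·0.7263 + 0.35·0.2737) ≈ 0.7912
After 'background': P(ore) = 0.5·0.7912 / (0.5·0.7912 + 0.65·0.2088) ≈ 0.7446
After 'anomalous': P(ore) = 0.5·0.7446 / (0.5·0.7446 + 0.35·0.2554) ≈ 0.8064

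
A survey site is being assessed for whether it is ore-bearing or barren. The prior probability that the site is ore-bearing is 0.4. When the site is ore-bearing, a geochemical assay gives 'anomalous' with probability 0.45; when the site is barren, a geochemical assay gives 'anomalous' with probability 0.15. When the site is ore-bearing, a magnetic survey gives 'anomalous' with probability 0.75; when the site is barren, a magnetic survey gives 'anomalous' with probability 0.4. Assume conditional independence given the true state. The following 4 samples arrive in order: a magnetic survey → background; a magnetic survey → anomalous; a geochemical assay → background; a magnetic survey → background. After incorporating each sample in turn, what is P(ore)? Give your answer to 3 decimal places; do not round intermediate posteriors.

0.123

Each posterior becomes the prior for the next update.
After a magnetic survey='background': P(ore) = 0.25·0.4000 / (0.25·0.4000 + 0.6·0.6000) ≈ 0.2174
After a magnetic survey='anomalous': P(ore) = 0.75·0.2174 / (0.75·0.2174 + 0.4·0.7826) ≈ 0.3425
After a geochemical assay='background': P(ore) = 0.55·0.3425 / (0.55·0.3425 + 0.85·0.6575) ≈ 0.2521
After a magnetic survey='background': P(ore) = 0.25·0.2521 / (0.25·0.2521 + 0.6·0.7479) ≈ 0.1231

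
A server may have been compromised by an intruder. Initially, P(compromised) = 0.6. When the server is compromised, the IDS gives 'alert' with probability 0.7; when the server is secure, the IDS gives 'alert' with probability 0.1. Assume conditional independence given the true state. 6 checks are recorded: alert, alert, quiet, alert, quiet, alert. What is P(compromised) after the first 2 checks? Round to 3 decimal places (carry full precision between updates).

After 'alert': P(compromised) = 0.7·0.6000 / (0.7·0.6000 + 0.1·0.4000) ≈ 0.9130
After 'alert': P(compromised) = 0.7·0.9130 / (0.7·0.9130 + 0.1·0.0870) ≈ 0.9866

0.987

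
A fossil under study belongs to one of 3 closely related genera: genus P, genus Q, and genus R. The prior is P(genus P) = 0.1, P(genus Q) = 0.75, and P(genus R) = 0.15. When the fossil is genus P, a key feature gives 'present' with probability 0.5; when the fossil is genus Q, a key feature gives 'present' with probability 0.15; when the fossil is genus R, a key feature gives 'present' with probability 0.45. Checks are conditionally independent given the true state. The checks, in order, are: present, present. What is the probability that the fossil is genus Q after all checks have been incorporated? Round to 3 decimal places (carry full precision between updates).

0.234

After 'present': normaliser = 0.5·0.1000 + 0.15·0.7500 + 0.45·0.1500; P(genus P) ≈ 0.2174, P(genus Q) ≈ 0.4891, P(genus R) ≈ 0.2935
After 'present': normaliser = 0.5·0.2174 + 0.15·0.4891 + 0.45·0.2935; P(genus P) ≈ 0.3460, P(genus Q) ≈ 0.2336, P(genus R) ≈ 0.4204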